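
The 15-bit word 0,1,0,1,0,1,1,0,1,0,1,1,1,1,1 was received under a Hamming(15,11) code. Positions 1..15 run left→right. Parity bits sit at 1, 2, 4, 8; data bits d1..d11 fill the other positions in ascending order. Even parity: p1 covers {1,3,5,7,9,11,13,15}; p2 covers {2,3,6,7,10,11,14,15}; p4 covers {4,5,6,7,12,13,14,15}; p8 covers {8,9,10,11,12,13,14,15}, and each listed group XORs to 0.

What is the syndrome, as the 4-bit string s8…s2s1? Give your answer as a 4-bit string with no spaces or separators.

0101

s1 (pos 1,3,5,7,9,11,13,15): 0⊕0⊕0⊕1⊕1⊕1⊕1⊕1 = 1
s2 (pos 2,3,6,7,10,11,14,15): 1⊕0⊕1⊕1⊕0⊕1⊕1⊕1 = 0
s4 (pos 4,5,6,7,12,13,14,15): 1⊕0⊕1⊕1⊕1⊕1⊕1⊕1 = 1
s8 (pos 8,9,10,11,12,13,14,15): 0⊕1⊕0⊕1⊕1⊕1⊕1⊕1 = 0
Syndrome s8…s1 = 0101 → error at position 5.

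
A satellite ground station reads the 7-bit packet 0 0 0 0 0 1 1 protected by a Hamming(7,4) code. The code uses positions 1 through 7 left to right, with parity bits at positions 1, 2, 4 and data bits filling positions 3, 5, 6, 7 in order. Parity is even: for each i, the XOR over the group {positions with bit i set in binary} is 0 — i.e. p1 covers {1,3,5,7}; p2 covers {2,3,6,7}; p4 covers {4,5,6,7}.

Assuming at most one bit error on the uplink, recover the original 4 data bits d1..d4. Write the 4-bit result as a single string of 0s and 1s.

s1 (pos 1,3,5,7): 0⊕0⊕0⊕1 = 1
s2 (pos 2,3,6,7): 0⊕0⊕1⊕1 = 0
s4 (pos 4,5,6,7): 0⊕0⊕1⊕1 = 0
Syndrome s4…s1 = 001 → error at position 1.
Flip position 1: 0000011 → 1000011
Read data bits from positions 3,5,6,7: 0011

0011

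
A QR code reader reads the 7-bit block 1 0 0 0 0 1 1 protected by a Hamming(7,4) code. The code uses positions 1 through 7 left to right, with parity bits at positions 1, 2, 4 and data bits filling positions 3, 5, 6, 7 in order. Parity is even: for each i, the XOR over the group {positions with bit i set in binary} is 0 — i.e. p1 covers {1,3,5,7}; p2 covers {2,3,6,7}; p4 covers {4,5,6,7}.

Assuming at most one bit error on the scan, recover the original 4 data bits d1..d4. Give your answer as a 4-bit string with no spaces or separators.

s1 (pos 1,3,5,7): 1⊕0⊕0⊕1 = 0
s2 (pos 2,3,6,7): 0⊕0⊕1⊕1 = 0
s4 (pos 4,5,6,7): 0⊕0⊕1⊕1 = 0
Syndrome s4…s1 = 000 → no error.
Read data bits from positions 3,5,6,7: 0011

0011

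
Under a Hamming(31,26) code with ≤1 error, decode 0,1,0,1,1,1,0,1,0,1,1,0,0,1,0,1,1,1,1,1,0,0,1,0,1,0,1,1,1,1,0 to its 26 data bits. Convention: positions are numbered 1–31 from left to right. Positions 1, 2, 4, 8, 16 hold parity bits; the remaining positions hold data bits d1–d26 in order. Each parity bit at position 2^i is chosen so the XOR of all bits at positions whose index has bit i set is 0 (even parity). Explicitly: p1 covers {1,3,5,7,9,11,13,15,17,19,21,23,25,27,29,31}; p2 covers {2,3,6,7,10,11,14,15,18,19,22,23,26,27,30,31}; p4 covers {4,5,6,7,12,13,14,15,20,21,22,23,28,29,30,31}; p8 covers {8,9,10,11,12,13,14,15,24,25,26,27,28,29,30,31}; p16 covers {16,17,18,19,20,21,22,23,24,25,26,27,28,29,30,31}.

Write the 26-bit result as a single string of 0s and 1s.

s1 (pos 1,3,5,7,9,11,13,15,17,19,21,23,25,27,29,31): 0⊕0⊕1⊕0⊕0⊕1⊕0⊕0⊕1⊕1⊕0⊕1⊕1⊕1⊕1⊕0 = 0
s2 (pos 2,3,6,7,10,11,14,15,18,19,22,23,26,27,30,31): 1⊕0⊕1⊕0⊕1⊕1⊕1⊕0⊕1⊕1⊕0⊕1⊕0⊕1⊕1⊕0 = 0
s4 (pos 4,5,6,7,12,13,14,15,20,21,22,23,28,29,30,31): 1⊕1⊕1⊕0⊕0⊕0⊕1⊕0⊕1⊕0⊕0⊕1⊕1⊕1⊕1⊕0 = 1
s8 (pos 8,9,10,11,12,13,14,15,24,25,26,27,28,29,30,31): 1⊕0⊕1⊕1⊕0⊕0⊕1⊕0⊕0⊕1⊕0⊕1⊕1⊕1⊕1⊕0 = 1
s16 (pos 16,17,18,19,20,21,22,23,24,25,26,27,28,29,30,31): 1⊕1⊕1⊕1⊕1⊕0⊕0⊕1⊕0⊕1⊕0⊕1⊕1⊕1⊕1⊕0 = 1
Syndrome s16…s1 = 11100 → error at position 28.
Flip position 28: 0101110101100101111100101011110 → 0101110101100101111100101010110
Read data bits from positions 3,5,6,7,9,10,11,12,13,14,15,17,18,19,20,21,22,23,24,25,26,27,28,29,30,31: 01100110010111100101010110

01100110010111100101010110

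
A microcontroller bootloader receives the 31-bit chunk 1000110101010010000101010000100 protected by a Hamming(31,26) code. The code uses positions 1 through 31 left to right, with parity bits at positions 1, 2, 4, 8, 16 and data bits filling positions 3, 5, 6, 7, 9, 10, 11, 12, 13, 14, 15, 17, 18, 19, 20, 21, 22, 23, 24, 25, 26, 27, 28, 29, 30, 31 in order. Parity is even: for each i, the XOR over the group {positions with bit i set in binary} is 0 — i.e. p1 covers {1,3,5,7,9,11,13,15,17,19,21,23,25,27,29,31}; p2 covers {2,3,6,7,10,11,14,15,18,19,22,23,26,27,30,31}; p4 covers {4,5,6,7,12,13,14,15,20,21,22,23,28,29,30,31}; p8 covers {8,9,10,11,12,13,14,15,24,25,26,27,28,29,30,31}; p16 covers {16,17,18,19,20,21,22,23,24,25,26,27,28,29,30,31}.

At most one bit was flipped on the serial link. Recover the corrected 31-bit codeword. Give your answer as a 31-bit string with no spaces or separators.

1001110101010010000101010000100

s1 (pos 1,3,5,7,9,11,13,15,17,19,21,23,25,27,29,31): 1⊕0⊕1⊕0⊕0⊕0⊕0⊕1⊕0⊕0⊕0⊕0⊕0⊕0⊕1⊕0 = 0
s2 (pos 2,3,6,7,10,11,14,15,18,19,22,23,26,27,30,31): 0⊕0⊕1⊕0⊕1⊕0⊕0⊕1⊕0⊕0⊕1⊕0⊕0⊕0⊕0⊕0 = 0
s4 (pos 4,5,6,7,12,13,14,15,20,21,22,23,28,29,30,31): 0⊕1⊕1⊕0⊕1⊕0⊕0⊕1⊕1⊕0⊕1⊕0⊕0⊕1⊕0⊕0 = 1
s8 (pos 8,9,10,11,12,13,14,15,24,25,26,27,28,29,30,31): 1⊕0⊕1⊕0⊕1⊕0⊕0⊕1⊕1⊕0⊕0⊕0⊕0⊕1⊕0⊕0 = 0
s16 (pos 16,17,18,19,20,21,22,23,24,25,26,27,28,29,30,31): 0⊕0⊕0⊕0⊕1⊕0⊕1⊕0⊕1⊕0⊕0⊕0⊕0⊕1⊕0⊕0 = 0
Syndrome s16…s1 = 00100 → error at position 4.
Flip position 4: 1000110101010010000101010000100 → 1001110101010010000101010000100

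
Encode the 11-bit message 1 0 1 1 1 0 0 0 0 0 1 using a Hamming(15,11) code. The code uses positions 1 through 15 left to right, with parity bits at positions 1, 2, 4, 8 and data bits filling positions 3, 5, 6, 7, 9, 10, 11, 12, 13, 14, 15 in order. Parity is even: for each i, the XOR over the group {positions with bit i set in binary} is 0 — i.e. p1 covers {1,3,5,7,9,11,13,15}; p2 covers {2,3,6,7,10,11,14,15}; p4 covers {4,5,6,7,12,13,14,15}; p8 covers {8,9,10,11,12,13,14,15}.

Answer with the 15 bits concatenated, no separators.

001101101000001

Place data at non-parity positions: p1 p2 1 p4 0 1 1 p8 1 0 0 0 0 0 1
p1 (pos 1,3,5,7,9,11,13,15): XOR of data positions = 1⊕0⊕1⊕1⊕0⊕0⊕1 = 0
p2 (pos 2,3,6,7,10,11,14,15): XOR of data positions = 1⊕1⊕1⊕0⊕0⊕0⊕1 = 0
p4 (pos 4,5,6,7,12,13,14,15): XOR of data positions = 0⊕1⊕1⊕0⊕0⊕0⊕1 = 1
p8 (pos 8,9,10,11,12,13,14,15): XOR of data positions = 1⊕0⊕0⊕0⊕0⊕0⊕1 = 0
Codeword: 001101101000001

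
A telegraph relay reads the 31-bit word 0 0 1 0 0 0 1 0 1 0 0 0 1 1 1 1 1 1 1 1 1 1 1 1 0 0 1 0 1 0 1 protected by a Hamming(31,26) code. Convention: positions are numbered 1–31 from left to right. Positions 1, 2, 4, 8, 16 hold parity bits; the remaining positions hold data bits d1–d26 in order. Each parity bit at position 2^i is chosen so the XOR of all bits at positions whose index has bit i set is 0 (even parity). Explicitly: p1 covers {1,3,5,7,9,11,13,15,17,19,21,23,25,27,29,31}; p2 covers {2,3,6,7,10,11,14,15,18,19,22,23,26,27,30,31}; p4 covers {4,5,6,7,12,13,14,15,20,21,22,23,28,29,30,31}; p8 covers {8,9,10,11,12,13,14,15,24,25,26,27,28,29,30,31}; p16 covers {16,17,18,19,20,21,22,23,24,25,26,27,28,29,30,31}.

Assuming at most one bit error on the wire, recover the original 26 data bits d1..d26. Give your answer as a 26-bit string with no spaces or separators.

s1 (pos 1,3,5,7,9,11,13,15,17,19,21,23,25,27,29,31): 0⊕1⊕0⊕1⊕1⊕0⊕1⊕1⊕1⊕1⊕1⊕1⊕0⊕1⊕1⊕1 = 0
s2 (pos 2,3,6,7,10,11,14,15,18,19,22,23,26,27,30,31): 0⊕1⊕0⊕1⊕0⊕0⊕1⊕1⊕1⊕1⊕1⊕1⊕0⊕1⊕0⊕1 = 0
s4 (pos 4,5,6,7,12,13,14,15,20,21,22,23,28,29,30,31): 0⊕0⊕0⊕1⊕0⊕1⊕1⊕1⊕1⊕1⊕1⊕1⊕0⊕1⊕0⊕1 = 0
s8 (pos 8,9,10,11,12,13,14,15,24,25,26,27,28,29,30,31): 0⊕1⊕0⊕0⊕0⊕1⊕1⊕1⊕1⊕0⊕0⊕1⊕0⊕1⊕0⊕1 = 0
s16 (pos 16,17,18,19,20,21,22,23,24,25,26,27,28,29,30,31): 1⊕1⊕1⊕1⊕1⊕1⊕1⊕1⊕1⊕0⊕0⊕1⊕0⊕1⊕0⊕1 = 0
Syndrome s16…s1 = 00000 → no error.
Read data bits from positions 3,5,6,7,9,10,11,12,13,14,15,17,18,19,20,21,22,23,24,25,26,27,28,29,30,31: 10011000111111111110010101

10011000111111111110010101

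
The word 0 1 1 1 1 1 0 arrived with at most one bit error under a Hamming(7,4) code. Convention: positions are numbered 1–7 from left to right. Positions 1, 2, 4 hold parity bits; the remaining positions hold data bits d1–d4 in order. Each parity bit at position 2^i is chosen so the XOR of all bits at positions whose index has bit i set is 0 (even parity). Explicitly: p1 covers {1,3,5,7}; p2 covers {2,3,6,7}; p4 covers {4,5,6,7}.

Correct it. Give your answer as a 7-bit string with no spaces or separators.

0111100

s1 (pos 1,3,5,7): 0⊕1⊕1⊕0 = 0
s2 (pos 2,3,6,7): 1⊕1⊕1⊕0 = 1
s4 (pos 4,5,6,7): 1⊕1⊕1⊕0 = 1
Syndrome s4…s1 = 110 → error at position 6.
Flip position 6: 0111110 → 0111100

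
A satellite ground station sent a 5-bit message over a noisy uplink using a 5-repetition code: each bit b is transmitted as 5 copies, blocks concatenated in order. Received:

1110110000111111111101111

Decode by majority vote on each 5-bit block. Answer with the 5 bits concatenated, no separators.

Block 1 (11101): 4 ones → 1
Block 2 (10000): 1 one → 0
Block 3 (11111): 5 ones → 1
Block 4 (11111): 5 ones → 1
Block 5 (01111): 4 ones → 1

10111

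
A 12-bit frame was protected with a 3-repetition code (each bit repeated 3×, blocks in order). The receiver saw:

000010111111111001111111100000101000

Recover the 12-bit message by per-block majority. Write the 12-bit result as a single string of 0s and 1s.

Block 1 (000): 0 ones → 0
Block 2 (010): 1 one → 0
Block 3 (111): 3 ones → 1
Block 4 (111): 3 ones → 1
Block 5 (111): 3 ones → 1
Block 6 (001): 1 one → 0
Block 7 (111): 3 ones → 1
Block 8 (111): 3 ones → 1
Block 9 (100): 1 one → 0
Block 10 (000): 0 ones → 0
Block 11 (101): 2 ones → 1
Block 12 (000): 0 ones → 0

001110110010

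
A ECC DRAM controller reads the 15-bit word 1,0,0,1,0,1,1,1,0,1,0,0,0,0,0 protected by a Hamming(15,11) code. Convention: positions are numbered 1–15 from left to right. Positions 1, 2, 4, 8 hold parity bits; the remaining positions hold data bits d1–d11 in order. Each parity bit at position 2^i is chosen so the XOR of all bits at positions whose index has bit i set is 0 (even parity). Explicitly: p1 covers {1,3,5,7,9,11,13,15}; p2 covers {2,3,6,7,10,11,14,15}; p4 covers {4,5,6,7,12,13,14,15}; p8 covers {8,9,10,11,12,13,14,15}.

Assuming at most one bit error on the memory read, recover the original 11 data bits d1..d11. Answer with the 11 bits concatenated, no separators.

s1 (pos 1,3,5,7,9,11,13,15): 1⊕0⊕0⊕1⊕0⊕0⊕0⊕0 = 0
s2 (pos 2,3,6,7,10,11,14,15): 0⊕0⊕1⊕1⊕1⊕0⊕0⊕0 = 1
s4 (pos 4,5,6,7,12,13,14,15): 1⊕0⊕1⊕1⊕0⊕0⊕0⊕0 = 1
s8 (pos 8,9,10,11,12,13,14,15): 1⊕0⊕1⊕0⊕0⊕0⊕0⊕0 = 0
Syndrome s8…s1 = 0110 → error at position 6.
Flip position 6: 100101110100000 → 100100110100000
Read data bits from positions 3,5,6,7,9,10,11,12,13,14,15: 00010100000

00010100000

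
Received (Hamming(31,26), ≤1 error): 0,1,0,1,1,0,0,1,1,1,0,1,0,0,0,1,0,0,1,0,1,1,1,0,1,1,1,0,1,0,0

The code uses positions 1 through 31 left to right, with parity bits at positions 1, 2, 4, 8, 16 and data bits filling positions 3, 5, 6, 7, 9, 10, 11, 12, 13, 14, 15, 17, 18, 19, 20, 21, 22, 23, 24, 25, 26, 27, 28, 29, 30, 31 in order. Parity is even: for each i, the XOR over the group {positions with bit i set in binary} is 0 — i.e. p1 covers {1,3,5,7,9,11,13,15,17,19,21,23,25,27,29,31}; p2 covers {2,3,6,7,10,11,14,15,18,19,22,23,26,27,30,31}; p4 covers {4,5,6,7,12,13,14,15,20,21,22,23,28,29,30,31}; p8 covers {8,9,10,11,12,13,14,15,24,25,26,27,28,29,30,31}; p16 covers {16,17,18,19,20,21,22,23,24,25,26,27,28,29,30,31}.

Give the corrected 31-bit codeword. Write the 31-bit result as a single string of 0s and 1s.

0101100111010001001010101110100

s1 (pos 1,3,5,7,9,11,13,15,17,19,21,23,25,27,29,31): 0⊕0⊕1⊕0⊕1⊕0⊕0⊕0⊕0⊕1⊕1⊕1⊕1⊕1⊕1⊕0 = 0
s2 (pos 2,3,6,7,10,11,14,15,18,19,22,23,26,27,30,31): 1⊕0⊕0⊕0⊕1⊕0⊕0⊕0⊕0⊕1⊕1⊕1⊕1⊕1⊕0⊕0 = 1
s4 (pos 4,5,6,7,12,13,14,15,20,21,22,23,28,29,30,31): 1⊕1⊕0⊕0⊕1⊕0⊕0⊕0⊕0⊕1⊕1⊕1⊕0⊕1⊕0⊕0 = 1
s8 (pos 8,9,10,11,12,13,14,15,24,25,26,27,28,29,30,31): 1⊕1⊕1⊕0⊕1⊕0⊕0⊕0⊕0⊕1⊕1⊕1⊕0⊕1⊕0⊕0 = 0
s16 (pos 16,17,18,19,20,21,22,23,24,25,26,27,28,29,30,31): 1⊕0⊕0⊕1⊕0⊕1⊕1⊕1⊕0⊕1⊕1⊕1⊕0⊕1⊕0⊕0 = 1
Syndrome s16…s1 = 10110 → error at position 22.
Flip position 22: 0101100111010001001011101110100 → 0101100111010001001010101110100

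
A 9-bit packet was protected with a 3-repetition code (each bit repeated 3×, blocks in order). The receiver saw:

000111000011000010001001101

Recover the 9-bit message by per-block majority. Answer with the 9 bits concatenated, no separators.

Block 1 (000): 0 ones → 0
Block 2 (111): 3 ones → 1
Block 3 (000): 0 ones → 0
Block 4 (011): 2 ones → 1
Block 5 (000): 0 ones → 0
Block 6 (010): 1 one → 0
Block 7 (001): 1 one → 0
Block 8 (001): 1 one → 0
Block 9 (101): 2 ones → 1

010100001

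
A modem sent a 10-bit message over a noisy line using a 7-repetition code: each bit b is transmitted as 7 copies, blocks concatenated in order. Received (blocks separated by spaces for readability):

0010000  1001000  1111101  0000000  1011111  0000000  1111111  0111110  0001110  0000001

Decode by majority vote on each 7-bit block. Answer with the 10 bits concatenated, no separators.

Block 1 (0010000): 1 one → 0
Block 2 (1001000): 2 ones → 0
Block 3 (1111101): 6 ones → 1
Block 4 (0000000): 0 ones → 0
Block 5 (1011111): 6 ones → 1
Block 6 (0000000): 0 ones → 0
Block 7 (1111111): 7 ones → 1
Block 8 (0111110): 5 ones → 1
Block 9 (0001110): 3 ones → 0
Block 10 (0000001): 1 one → 0

0010101100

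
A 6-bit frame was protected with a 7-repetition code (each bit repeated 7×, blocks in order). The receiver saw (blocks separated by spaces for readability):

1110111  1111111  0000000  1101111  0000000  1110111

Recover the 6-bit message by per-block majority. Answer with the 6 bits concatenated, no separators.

110101

Block 1 (1110111): 6 ones → 1
Block 2 (1111111): 7 ones → 1
Block 3 (0000000): 0 ones → 0
Block 4 (1101111): 6 ones → 1
Block 5 (0000000): 0 ones → 0
Block 6 (1110111): 6 ones → 1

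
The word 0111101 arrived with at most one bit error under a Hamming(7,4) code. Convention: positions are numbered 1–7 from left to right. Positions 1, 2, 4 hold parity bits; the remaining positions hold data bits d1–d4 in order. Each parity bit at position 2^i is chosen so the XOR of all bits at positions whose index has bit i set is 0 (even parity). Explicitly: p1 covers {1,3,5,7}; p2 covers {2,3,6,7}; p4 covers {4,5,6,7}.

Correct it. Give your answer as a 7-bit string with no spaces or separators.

s1 (pos 1,3,5,7): 0⊕1⊕1⊕1 = 1
s2 (pos 2,3,6,7): 1⊕1⊕0⊕1 = 1
s4 (pos 4,5,6,7): 1⊕1⊕0⊕1 = 1
Syndrome s4…s1 = 111 → error at position 7.
Flip position 7: 0111101 → 0111100

0111100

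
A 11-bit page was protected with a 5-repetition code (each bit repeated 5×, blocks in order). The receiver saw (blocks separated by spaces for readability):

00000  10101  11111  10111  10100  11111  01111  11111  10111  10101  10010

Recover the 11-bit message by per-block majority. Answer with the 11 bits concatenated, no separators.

01110111110

Block 1 (00000): 0 ones → 0
Block 2 (10101): 3 ones → 1
Block 3 (11111): 5 ones → 1
Block 4 (10111): 4 ones → 1
Block 5 (10100): 2 ones → 0
Block 6 (11111): 5 ones → 1
Block 7 (01111): 4 ones → 1
Block 8 (11111): 5 ones → 1
Block 9 (10111): 4 ones → 1
Block 10 (10101): 3 ones → 1
Block 11 (10010): 2 ones → 0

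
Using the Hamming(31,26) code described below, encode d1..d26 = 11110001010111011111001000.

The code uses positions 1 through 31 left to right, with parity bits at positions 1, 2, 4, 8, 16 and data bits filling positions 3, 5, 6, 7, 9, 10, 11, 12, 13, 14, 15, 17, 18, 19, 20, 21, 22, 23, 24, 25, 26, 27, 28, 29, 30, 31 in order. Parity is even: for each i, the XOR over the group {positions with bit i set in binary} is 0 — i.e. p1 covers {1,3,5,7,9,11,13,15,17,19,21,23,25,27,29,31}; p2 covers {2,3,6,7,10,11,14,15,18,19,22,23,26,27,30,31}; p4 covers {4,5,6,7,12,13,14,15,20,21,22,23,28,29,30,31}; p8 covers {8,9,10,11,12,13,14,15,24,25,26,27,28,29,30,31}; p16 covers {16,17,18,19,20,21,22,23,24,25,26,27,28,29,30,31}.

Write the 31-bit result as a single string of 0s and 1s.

0011111100010101111011111001000

Place data at non-parity positions: p1 p2 1 p4 1 1 1 p8 0 0 0 1 0 1 0 p16 1 1 1 0 1 1 1 1 1 0 0 1 0 0 0
p1 (pos 1,3,5,7,9,11,13,15,17,19,21,23,25,27,29,31): XOR of data positions = 1⊕1⊕1⊕0⊕0⊕0⊕0⊕1⊕1⊕1⊕1⊕1⊕0⊕0⊕0 = 0
p2 (pos 2,3,6,7,10,11,14,15,18,19,22,23,26,27,30,31): XOR of data positions = 1⊕1⊕1⊕0⊕0⊕1⊕0⊕1⊕1⊕1⊕1⊕0⊕0⊕0⊕0 = 0
p4 (pos 4,5,6,7,12,13,14,15,20,21,22,23,28,29,30,31): XOR of data positions = 1⊕1⊕1⊕1⊕0⊕1⊕0⊕0⊕1⊕1⊕1⊕1⊕0⊕0⊕0 = 1
p8 (pos 8,9,10,11,12,13,14,15,24,25,26,27,28,29,30,31): XOR of data positions = 0⊕0⊕0⊕1⊕0⊕1⊕0⊕1⊕1⊕0⊕0⊕1⊕0⊕0⊕0 = 1
p16 (pos 16,17,18,19,20,21,22,23,24,25,26,27,28,29,30,31): XOR of data positions = 1⊕1⊕1⊕0⊕1⊕1⊕1⊕1⊕1⊕0⊕0⊕1⊕0⊕0⊕0 = 1
Codeword: 0011111100010101111011111001000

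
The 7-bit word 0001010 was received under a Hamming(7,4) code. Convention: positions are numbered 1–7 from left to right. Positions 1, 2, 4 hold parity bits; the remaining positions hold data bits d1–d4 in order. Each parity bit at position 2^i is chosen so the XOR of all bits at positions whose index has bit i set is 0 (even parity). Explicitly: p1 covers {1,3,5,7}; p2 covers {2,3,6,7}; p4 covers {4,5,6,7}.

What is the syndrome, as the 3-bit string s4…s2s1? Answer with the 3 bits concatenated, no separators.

s1 (pos 1,3,5,7): 0⊕0⊕0⊕0 = 0
s2 (pos 2,3,6,7): 0⊕0⊕1⊕0 = 1
s4 (pos 4,5,6,7): 1⊕0⊕1⊕0 = 0
Syndrome s4…s1 = 010 → error at position 2.

010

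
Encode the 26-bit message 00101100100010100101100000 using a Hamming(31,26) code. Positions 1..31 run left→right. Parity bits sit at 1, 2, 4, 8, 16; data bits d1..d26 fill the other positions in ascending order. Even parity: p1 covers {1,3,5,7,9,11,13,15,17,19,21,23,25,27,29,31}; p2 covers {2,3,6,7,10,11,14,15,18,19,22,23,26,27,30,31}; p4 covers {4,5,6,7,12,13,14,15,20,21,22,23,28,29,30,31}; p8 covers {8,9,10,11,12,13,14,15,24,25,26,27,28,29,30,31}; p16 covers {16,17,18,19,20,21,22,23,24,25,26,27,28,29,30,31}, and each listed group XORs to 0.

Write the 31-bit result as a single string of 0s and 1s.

0100010111001001010100101100000

Place data at non-parity positions: p1 p2 0 p4 0 1 0 p8 1 1 0 0 1 0 0 p16 0 1 0 1 0 0 1 0 1 1 0 0 0 0 0
p1 (pos 1,3,5,7,9,11,13,15,17,19,21,23,25,27,29,31): XOR of data positions = 0⊕0⊕0⊕1⊕0⊕1⊕0⊕0⊕0⊕0⊕1⊕1⊕0⊕0⊕0 = 0
p2 (pos 2,3,6,7,10,11,14,15,18,19,22,23,26,27,30,31): XOR of data positions = 0⊕1⊕0⊕1⊕0⊕0⊕0⊕1⊕0⊕0⊕1⊕1⊕0⊕0⊕0 = 1
p4 (pos 4,5,6,7,12,13,14,15,20,21,22,23,28,29,30,31): XOR of data positions = 0⊕1⊕0⊕0⊕1⊕0⊕0⊕1⊕0⊕0⊕1⊕0⊕0⊕0⊕0 = 0
p8 (pos 8,9,10,11,12,13,14,15,24,25,26,27,28,29,30,31): XOR of data positions = 1⊕1⊕0⊕0⊕1⊕0⊕0⊕0⊕1⊕1⊕0⊕0⊕0⊕0⊕0 = 1
p16 (pos 16,17,18,19,20,21,22,23,24,25,26,27,28,29,30,31): XOR of data positions = 0⊕1⊕0⊕1⊕0⊕0⊕1⊕0⊕1⊕1⊕0⊕0⊕0⊕0⊕0 = 1
Codeword: 0100010111001001010100101100000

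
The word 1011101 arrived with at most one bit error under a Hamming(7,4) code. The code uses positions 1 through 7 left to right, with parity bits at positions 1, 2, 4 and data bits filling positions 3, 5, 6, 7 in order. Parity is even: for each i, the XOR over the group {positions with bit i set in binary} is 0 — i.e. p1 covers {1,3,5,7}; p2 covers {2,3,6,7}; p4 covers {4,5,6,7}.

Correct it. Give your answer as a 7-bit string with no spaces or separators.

1010101

s1 (pos 1,3,5,7): 1⊕1⊕1⊕1 = 0
s2 (pos 2,3,6,7): 0⊕1⊕0⊕1 = 0
s4 (pos 4,5,6,7): 1⊕1⊕0⊕1 = 1
Syndrome s4…s1 = 100 → error at position 4.
Flip position 4: 1011101 → 1010101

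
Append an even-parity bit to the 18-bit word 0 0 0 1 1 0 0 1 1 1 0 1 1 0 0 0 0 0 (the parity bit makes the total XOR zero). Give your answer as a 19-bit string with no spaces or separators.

0001100111011000001

XOR of the 18 data bits: 0⊕0⊕0⊕1⊕1⊕0⊕0⊕1⊕1⊕1⊕0⊕1⊕1⊕0⊕0⊕0⊕0⊕0 = 1
Parity bit = 1 (so all 19 bits XOR to 0).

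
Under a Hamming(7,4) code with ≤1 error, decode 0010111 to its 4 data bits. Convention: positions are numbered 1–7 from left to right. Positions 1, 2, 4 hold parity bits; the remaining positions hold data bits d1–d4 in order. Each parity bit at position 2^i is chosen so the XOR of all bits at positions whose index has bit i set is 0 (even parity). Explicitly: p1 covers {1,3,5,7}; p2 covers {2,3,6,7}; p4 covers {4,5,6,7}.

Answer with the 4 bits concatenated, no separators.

1110

s1 (pos 1,3,5,7): 0⊕1⊕1⊕1 = 1
s2 (pos 2,3,6,7): 0⊕1⊕1⊕1 = 1
s4 (pos 4,5,6,7): 0⊕1⊕1⊕1 = 1
Syndrome s4…s1 = 111 → error at position 7.
Flip position 7: 0010111 → 0010110
Read data bits from positions 3,5,6,7: 1110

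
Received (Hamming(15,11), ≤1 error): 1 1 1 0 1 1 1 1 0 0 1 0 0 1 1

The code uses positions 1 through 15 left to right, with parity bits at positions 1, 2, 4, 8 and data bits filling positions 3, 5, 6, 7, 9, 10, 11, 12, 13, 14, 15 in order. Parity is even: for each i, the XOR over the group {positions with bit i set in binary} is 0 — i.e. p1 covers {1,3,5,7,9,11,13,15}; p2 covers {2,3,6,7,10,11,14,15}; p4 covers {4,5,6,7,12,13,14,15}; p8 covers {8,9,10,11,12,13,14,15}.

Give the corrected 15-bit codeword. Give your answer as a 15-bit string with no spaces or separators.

s1 (pos 1,3,5,7,9,11,13,15): 1⊕1⊕1⊕1⊕0⊕1⊕0⊕1 = 0
s2 (pos 2,3,6,7,10,11,14,15): 1⊕1⊕1⊕1⊕0⊕1⊕1⊕1 = 1
s4 (pos 4,5,6,7,12,13,14,15): 0⊕1⊕1⊕1⊕0⊕0⊕1⊕1 = 1
s8 (pos 8,9,10,11,12,13,14,15): 1⊕0⊕0⊕1⊕0⊕0⊕1⊕1 = 0
Syndrome s8…s1 = 0110 → error at position 6.
Flip position 6: 111011110010011 → 111010110010011

111010110010011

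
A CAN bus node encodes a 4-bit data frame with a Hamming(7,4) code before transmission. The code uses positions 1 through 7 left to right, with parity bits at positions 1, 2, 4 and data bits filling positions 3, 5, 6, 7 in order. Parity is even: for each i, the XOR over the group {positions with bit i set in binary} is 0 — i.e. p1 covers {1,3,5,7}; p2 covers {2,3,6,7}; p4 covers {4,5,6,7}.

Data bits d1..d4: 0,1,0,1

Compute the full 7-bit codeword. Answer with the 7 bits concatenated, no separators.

Place data at non-parity positions: p1 p2 0 p4 1 0 1
p1 (pos 1,3,5,7): XOR of data positions = 0⊕1⊕1 = 0
p2 (pos 2,3,6,7): XOR of data positions = 0⊕0⊕1 = 1
p4 (pos 4,5,6,7): XOR of data positions = 1⊕0⊕1 = 0
Codeword: 0100101

0100101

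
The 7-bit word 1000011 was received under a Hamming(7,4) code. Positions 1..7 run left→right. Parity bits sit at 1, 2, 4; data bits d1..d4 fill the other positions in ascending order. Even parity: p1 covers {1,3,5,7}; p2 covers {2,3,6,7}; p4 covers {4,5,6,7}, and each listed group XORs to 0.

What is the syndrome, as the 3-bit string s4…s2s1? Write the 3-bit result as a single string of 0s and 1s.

000

s1 (pos 1,3,5,7): 1⊕0⊕0⊕1 = 0
s2 (pos 2,3,6,7): 0⊕0⊕1⊕1 = 0
s4 (pos 4,5,6,7): 0⊕0⊕1⊕1 = 0
Syndrome s4…s1 = 000 → no error.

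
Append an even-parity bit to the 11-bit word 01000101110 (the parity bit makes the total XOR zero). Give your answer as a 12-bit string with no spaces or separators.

XOR of the 11 data bits: 0⊕1⊕0⊕0⊕0⊕1⊕0⊕1⊕1⊕1⊕0 = 1
Parity bit = 1 (so all 12 bits XOR to 0).

010001011101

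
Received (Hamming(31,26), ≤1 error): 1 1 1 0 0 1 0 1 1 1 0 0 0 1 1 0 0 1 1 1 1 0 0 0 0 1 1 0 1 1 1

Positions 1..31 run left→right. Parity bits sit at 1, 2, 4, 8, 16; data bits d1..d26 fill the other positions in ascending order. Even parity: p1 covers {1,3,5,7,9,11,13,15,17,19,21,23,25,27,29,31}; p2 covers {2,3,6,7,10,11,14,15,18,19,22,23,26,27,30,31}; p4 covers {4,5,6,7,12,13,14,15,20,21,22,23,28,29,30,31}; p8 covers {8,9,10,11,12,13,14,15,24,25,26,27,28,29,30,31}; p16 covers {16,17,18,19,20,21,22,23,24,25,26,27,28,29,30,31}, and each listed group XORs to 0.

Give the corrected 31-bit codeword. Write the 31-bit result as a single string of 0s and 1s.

s1 (pos 1,3,5,7,9,11,13,15,17,19,21,23,25,27,29,31): 1⊕1⊕0⊕0⊕1⊕0⊕0⊕1⊕0⊕1⊕1⊕0⊕0⊕1⊕1⊕1 = 1
s2 (pos 2,3,6,7,10,11,14,15,18,19,22,23,26,27,30,31): 1⊕1⊕1⊕0⊕1⊕0⊕1⊕1⊕1⊕1⊕0⊕0⊕1⊕1⊕1⊕1 = 0
s4 (pos 4,5,6,7,12,13,14,15,20,21,22,23,28,29,30,31): 0⊕0⊕1⊕0⊕0⊕0⊕1⊕1⊕1⊕1⊕0⊕0⊕0⊕1⊕1⊕1 = 0
s8 (pos 8,9,10,11,12,13,14,15,24,25,26,27,28,29,30,31): 1⊕1⊕1⊕0⊕0⊕0⊕1⊕1⊕0⊕0⊕1⊕1⊕0⊕1⊕1⊕1 = 0
s16 (pos 16,17,18,19,20,21,22,23,24,25,26,27,28,29,30,31): 0⊕0⊕1⊕1⊕1⊕1⊕0⊕0⊕0⊕0⊕1⊕1⊕0⊕1⊕1⊕1 = 1
Syndrome s16…s1 = 10001 → error at position 17.
Flip position 17: 1110010111000110011110000110111 → 1110010111000110111110000110111

1110010111000110111110000110111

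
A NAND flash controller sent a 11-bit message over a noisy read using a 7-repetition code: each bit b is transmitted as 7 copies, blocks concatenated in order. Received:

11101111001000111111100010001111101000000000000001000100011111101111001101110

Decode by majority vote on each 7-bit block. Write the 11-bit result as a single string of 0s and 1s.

Block 1 (1110111): 6 ones → 1
Block 2 (1001000): 2 ones → 0
Block 3 (1111111): 7 ones → 1
Block 4 (0001000): 1 one → 0
Block 5 (1111101): 6 ones → 1
Block 6 (0000000): 0 ones → 0
Block 7 (0000000): 0 ones → 0
Block 8 (1000100): 2 ones → 0
Block 9 (0111111): 6 ones → 1
Block 10 (0111100): 4 ones → 1
Block 11 (1101110): 5 ones → 1

10101000111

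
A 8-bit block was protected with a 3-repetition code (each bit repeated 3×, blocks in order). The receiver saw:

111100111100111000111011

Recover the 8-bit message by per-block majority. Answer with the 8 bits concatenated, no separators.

Block 1 (111): 3 ones → 1
Block 2 (100): 1 one → 0
Block 3 (111): 3 ones → 1
Block 4 (100): 1 one → 0
Block 5 (111): 3 ones → 1
Block 6 (000): 0 ones → 0
Block 7 (111): 3 ones → 1
Block 8 (011): 2 ones → 1

10101011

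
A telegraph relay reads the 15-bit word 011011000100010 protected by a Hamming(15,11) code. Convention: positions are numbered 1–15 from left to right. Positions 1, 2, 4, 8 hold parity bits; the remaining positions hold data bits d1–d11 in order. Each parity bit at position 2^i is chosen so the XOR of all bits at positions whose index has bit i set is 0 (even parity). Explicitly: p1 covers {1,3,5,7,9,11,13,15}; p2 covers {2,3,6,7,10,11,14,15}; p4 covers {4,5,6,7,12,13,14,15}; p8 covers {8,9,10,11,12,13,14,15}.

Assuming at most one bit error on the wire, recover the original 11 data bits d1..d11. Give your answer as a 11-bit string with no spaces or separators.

s1 (pos 1,3,5,7,9,11,13,15): 0⊕1⊕1⊕0⊕0⊕0⊕0⊕0 = 0
s2 (pos 2,3,6,7,10,11,14,15): 1⊕1⊕1⊕0⊕1⊕0⊕1⊕0 = 1
s4 (pos 4,5,6,7,12,13,14,15): 0⊕1⊕1⊕0⊕0⊕0⊕1⊕0 = 1
s8 (pos 8,9,10,11,12,13,14,15): 0⊕0⊕1⊕0⊕0⊕0⊕1⊕0 = 0
Syndrome s8…s1 = 0110 → error at position 6.
Flip position 6: 011011000100010 → 011010000100010
Read data bits from positions 3,5,6,7,9,10,11,12,13,14,15: 11000100010

11000100010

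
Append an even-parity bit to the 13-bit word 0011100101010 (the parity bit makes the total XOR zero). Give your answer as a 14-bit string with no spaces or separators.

00111001010100

XOR of the 13 data bits: 0⊕0⊕1⊕1⊕1⊕0⊕0⊕1⊕0⊕1⊕0⊕1⊕0 = 0
Parity bit = 0 (so all 14 bits XOR to 0).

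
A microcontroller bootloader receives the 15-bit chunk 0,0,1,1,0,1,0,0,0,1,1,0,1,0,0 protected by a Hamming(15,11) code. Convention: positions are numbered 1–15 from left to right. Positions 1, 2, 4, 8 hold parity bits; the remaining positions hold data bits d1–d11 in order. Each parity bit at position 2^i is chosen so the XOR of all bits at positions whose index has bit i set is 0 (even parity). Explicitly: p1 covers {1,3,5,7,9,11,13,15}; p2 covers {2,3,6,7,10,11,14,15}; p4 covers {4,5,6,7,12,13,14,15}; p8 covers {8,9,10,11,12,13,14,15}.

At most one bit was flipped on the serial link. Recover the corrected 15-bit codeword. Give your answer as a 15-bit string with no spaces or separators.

001101000110000

s1 (pos 1,3,5,7,9,11,13,15): 0⊕1⊕0⊕0⊕0⊕1⊕1⊕0 = 1
s2 (pos 2,3,6,7,10,11,14,15): 0⊕1⊕1⊕0⊕1⊕1⊕0⊕0 = 0
s4 (pos 4,5,6,7,12,13,14,15): 1⊕0⊕1⊕0⊕0⊕1⊕0⊕0 = 1
s8 (pos 8,9,10,11,12,13,14,15): 0⊕0⊕1⊕1⊕0⊕1⊕0⊕0 = 1
Syndrome s8…s1 = 1101 → error at position 13.
Flip position 13: 001101000110100 → 001101000110000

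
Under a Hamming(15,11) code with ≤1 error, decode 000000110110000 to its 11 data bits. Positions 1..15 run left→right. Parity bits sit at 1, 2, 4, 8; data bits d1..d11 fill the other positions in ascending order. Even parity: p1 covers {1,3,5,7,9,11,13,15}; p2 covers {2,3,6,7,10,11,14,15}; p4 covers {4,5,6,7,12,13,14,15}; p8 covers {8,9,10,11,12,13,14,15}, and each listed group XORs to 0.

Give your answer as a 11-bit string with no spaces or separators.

00010110010

s1 (pos 1,3,5,7,9,11,13,15): 0⊕0⊕0⊕1⊕0⊕1⊕0⊕0 = 0
s2 (pos 2,3,6,7,10,11,14,15): 0⊕0⊕0⊕1⊕1⊕1⊕0⊕0 = 1
s4 (pos 4,5,6,7,12,13,14,15): 0⊕0⊕0⊕1⊕0⊕0⊕0⊕0 = 1
s8 (pos 8,9,10,11,12,13,14,15): 1⊕0⊕1⊕1⊕0⊕0⊕0⊕0 = 1
Syndrome s8…s1 = 1110 → error at position 14.
Flip position 14: 000000110110000 → 000000110110010
Read data bits from positions 3,5,6,7,9,10,11,12,13,14,15: 00010110010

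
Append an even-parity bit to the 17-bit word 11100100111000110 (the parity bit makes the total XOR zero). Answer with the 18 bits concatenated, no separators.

111001001110001101

XOR of the 17 data bits: 1⊕1⊕1⊕0⊕0⊕1⊕0⊕0⊕1⊕1⊕1⊕0⊕0⊕0⊕1⊕1⊕0 = 1
Parity bit = 1 (so all 18 bits XOR to 0).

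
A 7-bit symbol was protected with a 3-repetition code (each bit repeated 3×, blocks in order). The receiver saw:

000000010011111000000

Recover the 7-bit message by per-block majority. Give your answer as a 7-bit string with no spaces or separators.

0001100

Block 1 (000): 0 ones → 0
Block 2 (000): 0 ones → 0
Block 3 (010): 1 one → 0
Block 4 (011): 2 ones → 1
Block 5 (111): 3 ones → 1
Block 6 (000): 0 ones → 0
Block 7 (000): 0 ones → 0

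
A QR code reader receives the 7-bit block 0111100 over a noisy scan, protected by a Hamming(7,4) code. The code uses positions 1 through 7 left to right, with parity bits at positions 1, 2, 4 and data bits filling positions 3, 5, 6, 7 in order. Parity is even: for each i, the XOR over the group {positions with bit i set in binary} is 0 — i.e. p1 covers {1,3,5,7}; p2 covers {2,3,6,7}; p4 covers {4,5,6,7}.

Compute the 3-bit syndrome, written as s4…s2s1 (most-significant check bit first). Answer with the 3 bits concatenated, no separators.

000

s1 (pos 1,3,5,7): 0⊕1⊕1⊕0 = 0
s2 (pos 2,3,6,7): 1⊕1⊕0⊕0 = 0
s4 (pos 4,5,6,7): 1⊕1⊕0⊕0 = 0
Syndrome s4…s1 = 000 → no error.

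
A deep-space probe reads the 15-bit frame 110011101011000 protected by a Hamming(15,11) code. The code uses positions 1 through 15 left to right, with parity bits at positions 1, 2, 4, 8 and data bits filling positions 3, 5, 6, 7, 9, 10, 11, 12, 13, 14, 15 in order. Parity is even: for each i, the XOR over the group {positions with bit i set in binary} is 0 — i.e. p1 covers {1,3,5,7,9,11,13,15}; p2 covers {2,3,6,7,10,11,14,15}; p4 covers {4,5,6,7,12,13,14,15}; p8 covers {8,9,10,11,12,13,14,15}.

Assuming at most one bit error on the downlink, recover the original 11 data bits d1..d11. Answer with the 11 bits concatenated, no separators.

01110011000

s1 (pos 1,3,5,7,9,11,13,15): 1⊕0⊕1⊕1⊕1⊕1⊕0⊕0 = 1
s2 (pos 2,3,6,7,10,11,14,15): 1⊕0⊕1⊕1⊕0⊕1⊕0⊕0 = 0
s4 (pos 4,5,6,7,12,13,14,15): 0⊕1⊕1⊕1⊕1⊕0⊕0⊕0 = 0
s8 (pos 8,9,10,11,12,13,14,15): 0⊕1⊕0⊕1⊕1⊕0⊕0⊕0 = 1
Syndrome s8…s1 = 1001 → error at position 9.
Flip position 9: 110011101011000 → 110011100011000
Read data bits from positions 3,5,6,7,9,10,11,12,13,14,15: 01110011000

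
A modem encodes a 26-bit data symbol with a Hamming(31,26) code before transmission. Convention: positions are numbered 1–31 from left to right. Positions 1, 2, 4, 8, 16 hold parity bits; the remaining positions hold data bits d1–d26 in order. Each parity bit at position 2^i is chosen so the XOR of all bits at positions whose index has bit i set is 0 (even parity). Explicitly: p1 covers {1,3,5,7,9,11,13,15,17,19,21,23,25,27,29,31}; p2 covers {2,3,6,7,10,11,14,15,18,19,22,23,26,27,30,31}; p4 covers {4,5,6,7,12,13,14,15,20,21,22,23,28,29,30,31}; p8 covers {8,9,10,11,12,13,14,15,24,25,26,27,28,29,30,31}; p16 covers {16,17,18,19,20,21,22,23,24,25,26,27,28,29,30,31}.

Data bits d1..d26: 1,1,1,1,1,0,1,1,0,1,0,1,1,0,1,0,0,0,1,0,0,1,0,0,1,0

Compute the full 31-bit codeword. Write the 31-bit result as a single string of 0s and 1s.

1011111110110100110100010010010

Place data at non-parity positions: p1 p2 1 p4 1 1 1 p8 1 0 1 1 0 1 0 p16 1 1 0 1 0 0 0 1 0 0 1 0 0 1 0
p1 (pos 1,3,5,7,9,11,13,15,17,19,21,23,25,27,29,31): XOR of data positions = 1⊕1⊕1⊕1⊕1⊕0⊕0⊕1⊕0⊕0⊕0⊕0⊕1⊕0⊕0 = 1
p2 (pos 2,3,6,7,10,11,14,15,18,19,22,23,26,27,30,31): XOR of data positions = 1⊕1⊕1⊕0⊕1⊕1⊕0⊕1⊕0⊕0⊕0⊕0⊕1⊕1⊕0 = 0
p4 (pos 4,5,6,7,12,13,14,15,20,21,22,23,28,29,30,31): XOR of data positions = 1⊕1⊕1⊕1⊕0⊕1⊕0⊕1⊕0⊕0⊕0⊕0⊕0⊕1⊕0 = 1
p8 (pos 8,9,10,11,12,13,14,15,24,25,26,27,28,29,30,31): XOR of data positions = 1⊕0⊕1⊕1⊕0⊕1⊕0⊕1⊕0⊕0⊕1⊕0⊕0⊕1⊕0 = 1
p16 (pos 16,17,18,19,20,21,22,23,24,25,26,27,28,29,30,31): XOR of data positions = 1⊕1⊕0⊕1⊕0⊕0⊕0⊕1⊕0⊕0⊕1⊕0⊕0⊕1⊕0 = 0
Codeword: 1011111110110100110100010010010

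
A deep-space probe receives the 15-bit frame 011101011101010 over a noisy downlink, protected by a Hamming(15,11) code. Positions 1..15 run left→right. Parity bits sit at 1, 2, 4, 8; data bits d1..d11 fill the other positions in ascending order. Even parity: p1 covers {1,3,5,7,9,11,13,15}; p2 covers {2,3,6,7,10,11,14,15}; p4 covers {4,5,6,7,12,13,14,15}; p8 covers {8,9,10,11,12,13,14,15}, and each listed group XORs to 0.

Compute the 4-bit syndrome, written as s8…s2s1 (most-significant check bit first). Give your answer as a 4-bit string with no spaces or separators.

s1 (pos 1,3,5,7,9,11,13,15): 0⊕1⊕0⊕0⊕1⊕0⊕0⊕0 = 0
s2 (pos 2,3,6,7,10,11,14,15): 1⊕1⊕1⊕0⊕1⊕0⊕1⊕0 = 1
s4 (pos 4,5,6,7,12,13,14,15): 1⊕0⊕1⊕0⊕1⊕0⊕1⊕0 = 0
s8 (pos 8,9,10,11,12,13,14,15): 1⊕1⊕1⊕0⊕1⊕0⊕1⊕0 = 1
Syndrome s8…s1 = 1010 → error at position 10.

1010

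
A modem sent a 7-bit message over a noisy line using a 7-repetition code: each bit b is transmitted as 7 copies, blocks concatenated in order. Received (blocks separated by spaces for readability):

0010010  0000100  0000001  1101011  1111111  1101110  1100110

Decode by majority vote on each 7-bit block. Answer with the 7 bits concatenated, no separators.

Block 1 (0010010): 2 ones → 0
Block 2 (0000100): 1 one → 0
Block 3 (0000001): 1 one → 0
Block 4 (1101011): 5 ones → 1
Block 5 (1111111): 7 ones → 1
Block 6 (1101110): 5 ones → 1
Block 7 (1100110): 4 ones → 1

0001111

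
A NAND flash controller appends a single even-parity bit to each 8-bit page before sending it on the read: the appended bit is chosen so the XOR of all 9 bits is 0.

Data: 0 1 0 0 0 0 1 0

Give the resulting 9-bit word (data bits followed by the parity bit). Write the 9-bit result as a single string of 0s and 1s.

010000100

XOR of the 8 data bits: 0⊕1⊕0⊕0⊕0⊕0⊕1⊕0 = 0
Parity bit = 0 (so all 9 bits XOR to 0).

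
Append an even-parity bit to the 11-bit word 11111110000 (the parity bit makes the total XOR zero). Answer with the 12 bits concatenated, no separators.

111111100001

XOR of the 11 data bits: 1⊕1⊕1⊕1⊕1⊕1⊕1⊕0⊕0⊕0⊕0 = 1
Parity bit = 1 (so all 12 bits XOR to 0).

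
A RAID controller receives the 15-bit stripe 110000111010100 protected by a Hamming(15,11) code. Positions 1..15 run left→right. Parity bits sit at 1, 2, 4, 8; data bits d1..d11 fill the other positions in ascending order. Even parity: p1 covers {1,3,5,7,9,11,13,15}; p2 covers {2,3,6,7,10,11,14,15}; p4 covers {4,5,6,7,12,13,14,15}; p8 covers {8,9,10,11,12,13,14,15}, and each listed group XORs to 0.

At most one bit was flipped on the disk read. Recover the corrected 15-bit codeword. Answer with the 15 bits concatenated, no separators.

111000111010100

s1 (pos 1,3,5,7,9,11,13,15): 1⊕0⊕0⊕1⊕1⊕1⊕1⊕0 = 1
s2 (pos 2,3,6,7,10,11,14,15): 1⊕0⊕0⊕1⊕0⊕1⊕0⊕0 = 1
s4 (pos 4,5,6,7,12,13,14,15): 0⊕0⊕0⊕1⊕0⊕1⊕0⊕0 = 0
s8 (pos 8,9,10,11,12,13,14,15): 1⊕1⊕0⊕1⊕0⊕1⊕0⊕0 = 0
Syndrome s8…s1 = 0011 → error at position 3.
Flip position 3: 110000111010100 → 111000111010100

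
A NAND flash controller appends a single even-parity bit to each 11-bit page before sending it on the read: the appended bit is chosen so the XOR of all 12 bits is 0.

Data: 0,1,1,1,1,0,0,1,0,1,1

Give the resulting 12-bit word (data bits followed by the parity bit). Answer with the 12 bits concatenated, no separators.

011110010111

XOR of the 11 data bits: 0⊕1⊕1⊕1⊕1⊕0⊕0⊕1⊕0⊕1⊕1 = 1
Parity bit = 1 (so all 12 bits XOR to 0).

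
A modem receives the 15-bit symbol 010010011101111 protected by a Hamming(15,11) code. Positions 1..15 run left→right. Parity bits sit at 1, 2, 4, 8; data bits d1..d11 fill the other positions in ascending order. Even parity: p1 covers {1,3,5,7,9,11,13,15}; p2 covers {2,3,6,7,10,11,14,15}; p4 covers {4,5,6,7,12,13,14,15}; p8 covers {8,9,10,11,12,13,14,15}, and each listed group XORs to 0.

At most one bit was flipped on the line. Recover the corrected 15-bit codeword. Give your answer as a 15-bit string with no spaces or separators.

010010011100111

s1 (pos 1,3,5,7,9,11,13,15): 0⊕0⊕1⊕0⊕1⊕0⊕1⊕1 = 0
s2 (pos 2,3,6,7,10,11,14,15): 1⊕0⊕0⊕0⊕1⊕0⊕1⊕1 = 0
s4 (pos 4,5,6,7,12,13,14,15): 0⊕1⊕0⊕0⊕1⊕1⊕1⊕1 = 1
s8 (pos 8,9,10,11,12,13,14,15): 1⊕1⊕1⊕0⊕1⊕1⊕1⊕1 = 1
Syndrome s8…s1 = 1100 → error at position 12.
Flip position 12: 010010011101111 → 010010011100111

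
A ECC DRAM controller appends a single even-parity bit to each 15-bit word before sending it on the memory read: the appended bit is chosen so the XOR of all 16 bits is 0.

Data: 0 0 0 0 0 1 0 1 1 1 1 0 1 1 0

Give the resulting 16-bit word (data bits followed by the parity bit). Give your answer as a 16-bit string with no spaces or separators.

XOR of the 15 data bits: 0⊕0⊕0⊕0⊕0⊕1⊕0⊕1⊕1⊕1⊕1⊕0⊕1⊕1⊕0 = 1
Parity bit = 1 (so all 16 bits XOR to 0).

0000010111101101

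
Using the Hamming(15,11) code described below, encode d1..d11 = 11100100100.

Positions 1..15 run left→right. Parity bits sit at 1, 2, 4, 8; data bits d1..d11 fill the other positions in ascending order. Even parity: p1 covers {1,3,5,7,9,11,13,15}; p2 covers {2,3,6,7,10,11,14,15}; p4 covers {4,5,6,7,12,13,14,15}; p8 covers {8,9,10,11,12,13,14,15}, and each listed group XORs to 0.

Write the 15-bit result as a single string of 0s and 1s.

111111000100100

Place data at non-parity positions: p1 p2 1 p4 1 1 0 p8 0 1 0 0 1 0 0
p1 (pos 1,3,5,7,9,11,13,15): XOR of data positions = 1⊕1⊕0⊕0⊕0⊕1⊕0 = 1
p2 (pos 2,3,6,7,10,11,14,15): XOR of data positions = 1⊕1⊕0⊕1⊕0⊕0⊕0 = 1
p4 (pos 4,5,6,7,12,13,14,15): XOR of data positions = 1⊕1⊕0⊕0⊕1⊕0⊕0 = 1
p8 (pos 8,9,10,11,12,13,14,15): XOR of data positions = 0⊕1⊕0⊕0⊕1⊕0⊕0 = 0
Codeword: 111111000100100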